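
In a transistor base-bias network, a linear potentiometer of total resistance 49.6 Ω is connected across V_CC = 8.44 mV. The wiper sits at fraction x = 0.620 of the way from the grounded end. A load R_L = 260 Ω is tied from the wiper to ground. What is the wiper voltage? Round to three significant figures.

V_out ≈ 5.01 mV

Lower segment x·R_p = 30.75 Ω; upper segment (1−x)·R_p = 18.85 Ω.
(x·R_p) ‖ R_L = 27.50 Ω.
Loaded-divider output: V_out = 8.44 × 0.5933 = 5.008 mV.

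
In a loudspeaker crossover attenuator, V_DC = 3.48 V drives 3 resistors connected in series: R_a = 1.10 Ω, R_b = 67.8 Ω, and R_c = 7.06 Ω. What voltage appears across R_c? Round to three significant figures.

ΣR = 1.10 + 67.8 + 7.06 = 75.96 Ω.
V = V_DC · R/ΣR = 3.48 × 0.09294 = 0.3234 V.

V ≈ 0.323 V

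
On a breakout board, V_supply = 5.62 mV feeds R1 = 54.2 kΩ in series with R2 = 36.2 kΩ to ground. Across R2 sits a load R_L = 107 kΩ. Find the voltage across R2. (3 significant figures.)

V_out ≈ 1.87 mV

First combine the lower leg with the load: R2 ‖ R_L = 27.05 kΩ.
Voltage divider with the loaded lower leg: V_out = 5.62 × 27.05/(54.2 + 27.05) = 5.62 × 0.3329 = 1.871 mV.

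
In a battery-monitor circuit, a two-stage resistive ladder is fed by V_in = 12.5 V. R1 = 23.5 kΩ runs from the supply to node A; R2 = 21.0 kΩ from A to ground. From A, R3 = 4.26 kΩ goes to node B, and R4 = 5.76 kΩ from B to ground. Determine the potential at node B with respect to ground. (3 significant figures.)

The second stage (R3 + R4 = 10.02 kΩ) loads node A in parallel with R2.
R2 ‖ (R3+R4) = 6.783 kΩ.
First divider: V_A = V_in · 6.783/(23.5 + 6.783) = 2.800 V.
V_B = V_A × 0.5749 = 1.610 V.

V_B ≈ 1.61 V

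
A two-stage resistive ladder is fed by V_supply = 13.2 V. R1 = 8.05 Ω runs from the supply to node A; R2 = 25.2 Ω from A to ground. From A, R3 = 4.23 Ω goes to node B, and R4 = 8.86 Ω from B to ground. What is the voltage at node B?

Looking into the second stage from A: R3 + R4 = 13.09 Ω appears in parallel with R2.
R2 ‖ (R3+R4) = 8.615 Ω.
So V_A = 13.2 × 0.5170 = 6.824 V.
Then the unloaded second divider: V_B = V_A × R4/(R3+R4) = 6.824 × 0.6769 = 4.619 V.

V_B ≈ 4.62 V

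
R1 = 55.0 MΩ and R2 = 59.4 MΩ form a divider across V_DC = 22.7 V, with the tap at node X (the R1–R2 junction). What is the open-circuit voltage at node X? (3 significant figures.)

With X open, the divider is unloaded: V_th = 22.7 × 59.4/114.4 = 11.79 V.

V_th ≈ 11.8 V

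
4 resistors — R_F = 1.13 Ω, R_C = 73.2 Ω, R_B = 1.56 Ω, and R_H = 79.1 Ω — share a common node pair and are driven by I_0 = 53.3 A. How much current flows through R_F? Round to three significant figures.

Total conductance ΣG = 1/1.13 + 1/73.2 + 1/1.56 + 1/79.1 = 1.552 (units of 1/Ω).
Current divider: I(R_F) = I_0 · G_k/ΣG = 53.3 × (0.8850/1.552) = 53.3 × 0.5701 = 30.39 A.

I ≈ 30.4 A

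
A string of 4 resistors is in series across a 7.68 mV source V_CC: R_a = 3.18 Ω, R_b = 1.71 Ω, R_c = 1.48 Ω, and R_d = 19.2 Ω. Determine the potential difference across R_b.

ΣR = 3.18 + 1.71 + 1.48 + 19.2 = 25.57 Ω.
V = V_CC · R/ΣR = 7.68 × 0.06688 = 0.5136 mV.

V ≈ 0.514 mV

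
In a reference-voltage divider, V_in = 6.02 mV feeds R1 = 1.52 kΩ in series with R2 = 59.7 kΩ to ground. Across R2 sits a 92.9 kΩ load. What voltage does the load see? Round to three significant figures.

R2 ‖ R_L = (59.7 × 92.9)/(59.7 + 92.9) = 36.34 kΩ.
Now apply the divider: V_out = 6.02 × 0.9599 = 5.778 mV.
(Unloaded it would be 5.87 mV; the load pulls it down.)

V_out ≈ 5.78 mV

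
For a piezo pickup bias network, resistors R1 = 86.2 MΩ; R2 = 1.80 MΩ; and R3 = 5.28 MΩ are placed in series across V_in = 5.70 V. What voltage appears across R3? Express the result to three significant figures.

V ≈ 0.323 V

Series total: ΣR = 86.2 + 1.80 + 5.28 = 93.28 MΩ.
V = V_in · R/ΣR = 5.70 × 0.05660 = 0.3226 V.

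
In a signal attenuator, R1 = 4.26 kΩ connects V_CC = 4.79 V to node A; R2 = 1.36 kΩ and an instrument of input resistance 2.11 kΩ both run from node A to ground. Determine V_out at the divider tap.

V_out ≈ 0.779 V

The load sits in parallel with R2, giving an effective lower resistance R2' = R2·R_L/(R2+R_L) = 0.8270 kΩ.
Now apply the divider: V_out = 4.79 × 0.1626 = 0.7787 V.
(Unloaded it would be 1.16 V; the load pulls it down.)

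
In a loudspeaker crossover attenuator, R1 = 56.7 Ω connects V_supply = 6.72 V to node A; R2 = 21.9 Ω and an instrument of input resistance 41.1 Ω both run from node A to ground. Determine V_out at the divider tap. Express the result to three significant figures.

First combine the lower leg with the load: R2 ‖ R_L = 14.29 Ω.
Now apply the divider: V_out = 6.72 × 0.2013 = 1.352 V.

V_out ≈ 1.35 V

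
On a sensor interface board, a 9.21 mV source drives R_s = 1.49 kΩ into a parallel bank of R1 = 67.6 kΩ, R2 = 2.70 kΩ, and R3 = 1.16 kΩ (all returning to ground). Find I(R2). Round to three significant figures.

Equivalent of the parallel group: R_p = 0.8018 kΩ.
V_A by voltage divider: V_A = 9.21 × 0.8018/(1.49 + 0.8018) = 3.222 mV.
I(R2) = V_A / R2 = 3.222/2.70 = 1.193 µA.

I ≈ 1.19 µA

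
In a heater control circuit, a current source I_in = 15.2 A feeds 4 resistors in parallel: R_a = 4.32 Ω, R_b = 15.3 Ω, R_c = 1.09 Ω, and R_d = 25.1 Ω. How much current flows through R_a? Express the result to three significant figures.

Total conductance ΣG = 1/4.32 + 1/15.3 + 1/1.09 + 1/25.1 = 1.254 (units of 1/Ω).
Current divider: I(R_a) = I_in · G_k/ΣG = 15.2 × (0.2315/1.254) = 15.2 × 0.1846 = 2.806 A.

I ≈ 2.81 A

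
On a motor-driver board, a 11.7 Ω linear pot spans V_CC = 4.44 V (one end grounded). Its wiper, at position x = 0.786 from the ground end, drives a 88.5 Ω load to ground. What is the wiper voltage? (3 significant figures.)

Split the track: R_lower = x·R_p = 9.196 Ω, R_upper = (1−x)·R_p = 2.504 Ω.
R_L loads the lower segment: effective lower R = 8.331 Ω.
Loaded-divider output: V_out = 4.44 × 0.7689 = 3.414 V.

V_out ≈ 3.41 V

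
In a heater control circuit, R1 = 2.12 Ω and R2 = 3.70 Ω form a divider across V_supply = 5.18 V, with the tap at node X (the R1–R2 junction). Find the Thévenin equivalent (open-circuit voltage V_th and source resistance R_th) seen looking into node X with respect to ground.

Open-circuit (no load on X): V_th = V_supply · R2/(R1 + R2) = 5.18 × 3.70/(2.120 + 3.70) = 3.293 V.
With V_supply suppressed (replaced by a short), R_th = R1 ‖ R2 = (2.120 × 3.70)/(2.120 + 3.70) = 1.348 Ω.

V_th ≈ 3.29 V, R_th ≈ 1.35 Ω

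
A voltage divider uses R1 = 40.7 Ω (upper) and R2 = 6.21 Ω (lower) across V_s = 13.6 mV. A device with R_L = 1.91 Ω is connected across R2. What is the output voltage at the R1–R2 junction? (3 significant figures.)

V_out ≈ 0.471 mV

R2 ‖ R_L = (6.21 × 1.91)/(6.21 + 1.91) = 1.461 Ω.
Then V_out = V_s · R2'/(R1 + R2') = 13.6 × 1.461/42.16 = 0.4712 mV.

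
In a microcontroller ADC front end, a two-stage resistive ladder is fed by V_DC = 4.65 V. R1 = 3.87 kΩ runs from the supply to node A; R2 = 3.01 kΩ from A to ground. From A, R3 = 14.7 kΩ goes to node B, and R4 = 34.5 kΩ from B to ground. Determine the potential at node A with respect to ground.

Node A sees R2 in parallel with the series input of stage 2, R3 + R4 = 49.20 kΩ.
Effective lower resistance at A: R2 ‖ 49.20 = 2.836 kΩ.
V_A = 4.65 × 2.836/(3.87 + 2.836) = 1.967 V.

V_A ≈ 1.97 V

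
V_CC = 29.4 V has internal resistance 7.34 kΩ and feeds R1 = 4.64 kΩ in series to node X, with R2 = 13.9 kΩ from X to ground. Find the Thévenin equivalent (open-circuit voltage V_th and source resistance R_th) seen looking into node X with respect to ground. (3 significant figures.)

R1' = 7.34 + 4.64 = 11.98 kΩ (source resistance + R1).
V_th is the unloaded tap voltage: V_CC · R2/(R1'+R2) = 29.4 × 0.5371 = 15.79 V.
With V_CC suppressed (replaced by a short), R_th = R1' ‖ R2 = (11.98 × 13.9)/(11.98 + 13.9) = 6.434 kΩ.

V_th ≈ 15.8 V, R_th ≈ 6.43 kΩ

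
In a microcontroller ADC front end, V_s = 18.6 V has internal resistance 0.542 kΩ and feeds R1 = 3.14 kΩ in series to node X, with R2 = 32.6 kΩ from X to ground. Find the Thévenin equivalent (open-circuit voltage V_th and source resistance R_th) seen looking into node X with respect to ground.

V_th ≈ 16.7 V, R_th ≈ 3.31 kΩ

R1' = 0.542 + 3.14 = 3.682 kΩ (source resistance + R1).
V_th is the unloaded tap voltage: V_s · R2/(R1'+R2) = 18.6 × 0.8985 = 16.71 V.
Looking into X with the source shorted: R_th = R1'·R2/(R1'+R2) = 3.682 × 32.6/36.28 = 3.308 kΩ.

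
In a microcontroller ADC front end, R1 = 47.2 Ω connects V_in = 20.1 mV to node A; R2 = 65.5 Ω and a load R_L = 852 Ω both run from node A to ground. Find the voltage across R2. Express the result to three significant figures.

V_out ≈ 11.3 mV

R2 ‖ R_L = (65.5 × 852)/(65.5 + 852) = 60.82 Ω.
Now apply the divider: V_out = 20.1 × 0.5631 = 11.32 mV.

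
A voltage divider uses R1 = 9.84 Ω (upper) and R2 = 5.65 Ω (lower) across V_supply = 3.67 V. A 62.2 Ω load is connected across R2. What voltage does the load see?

V_out ≈ 1.27 V

The load sits in parallel with R2, giving an effective lower resistance R2' = R2·R_L/(R2+R_L) = 5.180 Ω.
Then V_out = V_supply · R2'/(R1 + R2') = 3.67 × 5.180/15.02 = 1.266 V.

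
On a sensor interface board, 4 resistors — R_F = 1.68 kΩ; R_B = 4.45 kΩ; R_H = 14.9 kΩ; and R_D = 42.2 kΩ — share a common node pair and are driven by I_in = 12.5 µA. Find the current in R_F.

I ≈ 8.17 µA

Total conductance ΣG = 1/1.68 + 1/4.45 + 1/14.9 + 1/42.2 = 0.9108 (units of 1/kΩ).
R_F takes the fraction G_k/ΣG = 0.5952/0.9108 = 0.6536, so I = 12.5 × 0.6536 = 8.169 µA.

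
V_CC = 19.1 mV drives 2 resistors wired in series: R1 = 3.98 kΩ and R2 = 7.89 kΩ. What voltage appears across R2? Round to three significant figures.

V ≈ 12.7 mV

ΣR = 3.98 + 7.89 = 11.87 kΩ.
V = V_CC · R/ΣR = 19.1 × 0.6647 = 12.70 mV.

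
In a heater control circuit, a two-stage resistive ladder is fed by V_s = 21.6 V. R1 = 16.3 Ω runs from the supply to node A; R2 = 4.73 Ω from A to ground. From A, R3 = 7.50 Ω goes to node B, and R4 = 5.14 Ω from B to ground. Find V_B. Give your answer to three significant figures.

Node A sees R2 in parallel with the series input of stage 2, R3 + R4 = 12.64 Ω.
Effective lower resistance at A: R2 ‖ 12.64 = 3.442 Ω.
First divider: V_A = V_s · 3.442/(16.3 + 3.442) = 3.766 V.
Stage 2 is unloaded, so V_B = V_A · R4/(R3+R4) = 3.766 × 5.14/12.64 = 1.531 V.

V_B ≈ 1.53 V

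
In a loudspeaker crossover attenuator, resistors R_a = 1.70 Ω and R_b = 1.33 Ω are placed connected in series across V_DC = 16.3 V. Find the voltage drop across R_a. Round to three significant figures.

V ≈ 9.15 V

Series total: ΣR = 1.70 + 1.33 = 3.030 Ω.
Voltage divider: V = V_DC · (1.700 / 3.030) = 16.3 × 0.5611 = 9.145 V.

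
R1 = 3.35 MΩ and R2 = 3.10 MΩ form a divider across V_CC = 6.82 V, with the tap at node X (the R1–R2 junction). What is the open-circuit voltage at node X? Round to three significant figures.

V_th ≈ 3.28 V

Open-circuit (no load on X): V_th = V_CC · R2/(R1 + R2) = 6.82 × 3.10/(3.350 + 3.10) = 3.278 V.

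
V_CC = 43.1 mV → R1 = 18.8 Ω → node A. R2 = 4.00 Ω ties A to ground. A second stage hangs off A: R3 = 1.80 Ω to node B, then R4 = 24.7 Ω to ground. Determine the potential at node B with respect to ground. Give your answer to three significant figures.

V_B ≈ 6.27 mV

Node A sees R2 in parallel with the series input of stage 2, R3 + R4 = 26.50 Ω.
Effective lower resistance at A: R2 ‖ 26.50 = 3.475 Ω.
First divider: V_A = V_CC · 3.475/(18.8 + 3.475) = 6.724 mV.
V_B = V_A × 0.9321 = 6.268 mV.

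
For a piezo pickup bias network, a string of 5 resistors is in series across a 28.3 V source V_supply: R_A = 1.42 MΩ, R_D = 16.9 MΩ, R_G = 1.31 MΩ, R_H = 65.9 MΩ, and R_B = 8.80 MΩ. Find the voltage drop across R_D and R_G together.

V ≈ 5.46 V

Total series resistance ΣR = 1.42 + 16.9 + 1.31 + 65.9 + 8.80 = 94.33 MΩ.
R_{R_D..R_G} = 16.9 + 1.31 = 18.21 MΩ.
V = V_supply · R/ΣR = 28.3 × 0.1930 = 5.463 V.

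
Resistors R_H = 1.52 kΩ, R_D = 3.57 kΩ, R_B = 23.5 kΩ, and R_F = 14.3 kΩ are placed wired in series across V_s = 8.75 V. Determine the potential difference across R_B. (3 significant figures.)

V ≈ 4.79 V

Total series resistance ΣR = 1.52 + 3.57 + 23.5 + 14.3 = 42.89 kΩ.
By the voltage-divider rule, V = 8.75 × 23.50/42.89 = 4.794 V.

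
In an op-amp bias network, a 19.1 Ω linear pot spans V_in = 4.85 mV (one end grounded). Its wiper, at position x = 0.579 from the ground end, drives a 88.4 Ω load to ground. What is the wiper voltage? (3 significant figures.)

V_out ≈ 2.67 mV

The pot divides into 8.041 Ω above the wiper and 11.06 Ω below.
(x·R_p) ‖ R_L = 9.829 Ω.
Then V_out = V_in · 9.829/(8.041 + 9.829) = 2.668 mV.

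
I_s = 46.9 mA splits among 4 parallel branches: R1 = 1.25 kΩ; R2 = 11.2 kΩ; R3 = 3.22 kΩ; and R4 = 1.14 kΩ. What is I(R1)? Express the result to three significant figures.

I ≈ 18.1 mA

Total conductance ΣG = 1/1.25 + 1/11.2 + 1/3.22 + 1/1.14 = 2.077 (units of 1/kΩ).
Current divider: I(R1) = I_s · G_k/ΣG = 46.9 × (0.8000/2.077) = 46.9 × 0.3852 = 18.06 mA.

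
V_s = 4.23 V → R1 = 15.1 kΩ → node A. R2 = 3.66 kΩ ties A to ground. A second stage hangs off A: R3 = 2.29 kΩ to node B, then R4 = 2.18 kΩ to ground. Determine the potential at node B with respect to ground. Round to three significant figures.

Node A sees R2 in parallel with the series input of stage 2, R3 + R4 = 4.470 kΩ.
R2 ‖ (R3+R4) = 2.012 kΩ.
V_A = 4.23 × 2.012/(15.1 + 2.012) = 0.4974 V.
Then the unloaded second divider: V_B = V_A × R4/(R3+R4) = 0.4974 × 0.4877 = 0.2426 V.

V_B ≈ 0.243 V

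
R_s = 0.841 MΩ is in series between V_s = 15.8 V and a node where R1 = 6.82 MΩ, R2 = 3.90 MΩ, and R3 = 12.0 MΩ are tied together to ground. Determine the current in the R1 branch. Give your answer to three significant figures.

Combine the parallel branches: R_p = (1/6.82 + 1/3.90 + 1/12.0)⁻¹ = 2.056 MΩ.
V_A = 15.8 × 2.056/2.897 = 11.21 V.
Branch current I = V_A/R1 = 11.21/6.82 = 1.644 µA.
(Equivalently: I_total = 5.454 µA, then current-divider fraction G_k/ΣG = 0.3015.)

I ≈ 1.64 µA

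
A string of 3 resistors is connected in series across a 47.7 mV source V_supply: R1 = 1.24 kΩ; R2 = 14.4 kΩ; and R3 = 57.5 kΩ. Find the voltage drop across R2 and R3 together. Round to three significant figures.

V ≈ 46.9 mV

Total series resistance ΣR = 1.24 + 14.4 + 57.5 = 73.14 kΩ.
R_{R2..R3} = 14.4 + 57.5 = 71.90 kΩ.
By the voltage-divider rule, V = 47.7 × 71.90/73.14 = 46.89 mV.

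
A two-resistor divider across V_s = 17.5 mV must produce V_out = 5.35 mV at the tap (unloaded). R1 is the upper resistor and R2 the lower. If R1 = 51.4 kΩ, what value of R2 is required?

R2 ≈ 22.6 kΩ

The divider ratio is R2/(R1+R2) = 5.35/17.5 = 0.3057.
R2 = R1 · 0.3057/(1 − 0.3057) = 22.63 kΩ.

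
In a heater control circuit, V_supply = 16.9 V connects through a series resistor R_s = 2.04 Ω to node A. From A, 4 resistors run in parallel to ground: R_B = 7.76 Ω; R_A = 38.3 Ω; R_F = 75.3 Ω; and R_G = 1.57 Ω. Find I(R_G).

I ≈ 4.07 A

Combine the parallel branches: R_p = (1/7.76 + 1/38.3 + 1/75.3 + 1/1.57)⁻¹ = 1.242 Ω.
Node voltage V_A = V_supply · R_p/(R_s + R_p) = 16.9 × 0.3784 = 6.395 V.
I(R_G) = V_A / R_G = 6.395/1.57 = 4.073 A.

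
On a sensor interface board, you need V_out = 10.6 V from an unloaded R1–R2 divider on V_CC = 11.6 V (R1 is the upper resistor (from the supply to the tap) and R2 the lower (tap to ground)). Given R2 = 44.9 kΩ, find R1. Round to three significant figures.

R1 ≈ 4.24 kΩ

V_out/V_CC = R2/(R1+R2) = 0.9138.
R1 = R2·(1/k − 1) = 44.9 × 0.09434 = 4.236 kΩ.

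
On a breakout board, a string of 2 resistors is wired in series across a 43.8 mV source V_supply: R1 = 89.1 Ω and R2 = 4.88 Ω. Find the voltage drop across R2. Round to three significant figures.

V ≈ 2.27 mV

Series total: ΣR = 89.1 + 4.88 = 93.98 Ω.
V = V_supply · R/ΣR = 43.8 × 0.05193 = 2.274 mV.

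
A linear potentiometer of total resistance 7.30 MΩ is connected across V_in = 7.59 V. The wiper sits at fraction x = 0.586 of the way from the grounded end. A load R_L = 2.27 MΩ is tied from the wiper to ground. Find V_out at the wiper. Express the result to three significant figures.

The pot divides into 3.022 MΩ above the wiper and 4.278 MΩ below.
R_L loads the lower segment: effective lower R = 1.483 MΩ.
Then V_out = V_in · 1.483/(3.022 + 1.483) = 2.498 V.

V_out ≈ 2.50 V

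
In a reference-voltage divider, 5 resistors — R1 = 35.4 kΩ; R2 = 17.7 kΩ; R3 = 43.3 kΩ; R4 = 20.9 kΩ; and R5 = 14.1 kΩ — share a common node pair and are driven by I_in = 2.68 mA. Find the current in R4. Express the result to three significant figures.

I ≈ 0.566 mA

Conductances: ΣG = 1/35.4 + 1/17.7 + 1/43.3 + 1/20.9 + 1/14.1 = 0.2266 (1/kΩ).
By the current-divider rule, I = I_in · G_k/ΣG = 2.68 × 0.2111 = 0.5659 mA.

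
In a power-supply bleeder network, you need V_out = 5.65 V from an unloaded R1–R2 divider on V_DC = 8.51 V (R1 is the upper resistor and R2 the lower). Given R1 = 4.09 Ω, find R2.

The divider ratio is R2/(R1+R2) = 5.65/8.51 = 0.6639.
So R2 = R1 · V_out/(V_DC − V_out) = 4.09 × 5.65/(8.51 − 5.65) = 4.09 × 1.976 = 8.080 Ω.

R2 ≈ 8.08 Ω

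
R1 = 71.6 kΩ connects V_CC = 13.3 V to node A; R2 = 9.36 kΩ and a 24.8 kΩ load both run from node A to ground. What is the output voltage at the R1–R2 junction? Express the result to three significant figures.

V_out ≈ 1.15 V

First combine the lower leg with the load: R2 ‖ R_L = 6.795 kΩ.
Then V_out = V_CC · R2'/(R1 + R2') = 13.3 × 6.795/78.40 = 1.153 V.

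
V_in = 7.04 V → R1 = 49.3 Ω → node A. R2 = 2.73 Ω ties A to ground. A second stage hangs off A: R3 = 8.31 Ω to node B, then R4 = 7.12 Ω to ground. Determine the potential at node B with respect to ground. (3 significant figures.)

V_B ≈ 0.146 V

Looking into the second stage from A: R3 + R4 = 15.43 Ω appears in parallel with R2.
Effective lower resistance at A: R2 ‖ 15.43 = 2.320 Ω.
First divider: V_A = V_in · 2.320/(49.3 + 2.320) = 0.3164 V.
V_B = V_A × 0.4614 = 0.1460 V.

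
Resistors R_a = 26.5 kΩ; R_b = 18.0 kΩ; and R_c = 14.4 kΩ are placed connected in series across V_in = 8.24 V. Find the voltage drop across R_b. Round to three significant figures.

V ≈ 2.52 V

Total series resistance ΣR = 26.5 + 18.0 + 14.4 = 58.90 kΩ.
By the voltage-divider rule, V = 8.24 × 18.00/58.90 = 2.518 V.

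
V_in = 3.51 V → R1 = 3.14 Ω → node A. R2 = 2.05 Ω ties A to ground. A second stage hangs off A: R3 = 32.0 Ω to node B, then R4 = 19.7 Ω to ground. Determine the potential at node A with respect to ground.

V_A ≈ 1.35 V

Looking into the second stage from A: R3 + R4 = 51.70 Ω appears in parallel with R2.
R2 ‖ (R3+R4) = 1.972 Ω.
V_A = 3.51 × 1.972/(3.14 + 1.972) = 1.354 V.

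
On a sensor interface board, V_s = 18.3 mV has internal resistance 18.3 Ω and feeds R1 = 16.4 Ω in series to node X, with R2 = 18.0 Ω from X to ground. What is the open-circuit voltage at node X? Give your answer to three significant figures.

R1' = 18.3 + 16.4 = 34.70 Ω (source resistance + R1).
With X open, the divider is unloaded: V_th = 18.3 × 18.0/52.70 = 6.250 mV.

V_th ≈ 6.25 mV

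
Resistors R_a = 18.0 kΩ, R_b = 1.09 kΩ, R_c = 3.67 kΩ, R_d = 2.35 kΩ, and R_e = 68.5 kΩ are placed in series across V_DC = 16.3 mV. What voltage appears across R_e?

Total series resistance ΣR = 18.0 + 1.09 + 3.67 + 2.35 + 68.5 = 93.61 kΩ.
By the voltage-divider rule, V = 16.3 × 68.50/93.61 = 11.93 mV.

V ≈ 11.9 mV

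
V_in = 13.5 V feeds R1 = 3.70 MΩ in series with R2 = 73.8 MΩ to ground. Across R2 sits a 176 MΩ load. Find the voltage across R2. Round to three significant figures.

V_out ≈ 12.6 V

R2 ‖ R_L = (73.8 × 176)/(73.8 + 176) = 52.00 MΩ.
Then V_out = V_in · R2'/(R1 + R2') = 13.5 × 52.00/55.70 = 12.60 V.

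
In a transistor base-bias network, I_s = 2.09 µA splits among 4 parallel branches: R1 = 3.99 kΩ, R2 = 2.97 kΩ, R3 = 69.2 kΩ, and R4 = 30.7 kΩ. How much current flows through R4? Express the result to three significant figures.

ΣG = 1/3.99 + 1/2.97 + 1/69.2 + 1/30.7 = 0.6344.
R4 takes the fraction G_k/ΣG = 0.03257/0.6344 = 0.05135, so I = 2.09 × 0.05135 = 0.1073 µA.

I ≈ 0.107 µA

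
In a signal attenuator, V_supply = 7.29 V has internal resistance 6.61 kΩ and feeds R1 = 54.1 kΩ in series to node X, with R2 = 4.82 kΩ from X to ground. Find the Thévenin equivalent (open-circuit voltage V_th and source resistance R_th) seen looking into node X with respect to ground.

R1' = 6.61 + 54.1 = 60.71 kΩ (source resistance + R1).
With X open, the divider is unloaded: V_th = 7.29 × 4.82/65.53 = 0.5362 V.
With V_supply suppressed (replaced by a short), R_th = R1' ‖ R2 = (60.71 × 4.82)/(60.71 + 4.82) = 4.465 kΩ.

V_th ≈ 0.536 V, R_th ≈ 4.47 kΩ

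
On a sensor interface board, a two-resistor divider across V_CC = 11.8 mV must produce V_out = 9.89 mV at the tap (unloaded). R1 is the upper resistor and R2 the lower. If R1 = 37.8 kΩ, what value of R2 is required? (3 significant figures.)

R2 ≈ 196 kΩ

Required fraction k = V_out/V_CC = 0.8381.
So R2 = R1 · V_out/(V_CC − V_out) = 37.8 × 9.89/(11.8 − 9.89) = 37.8 × 5.178 = 195.7 kΩ.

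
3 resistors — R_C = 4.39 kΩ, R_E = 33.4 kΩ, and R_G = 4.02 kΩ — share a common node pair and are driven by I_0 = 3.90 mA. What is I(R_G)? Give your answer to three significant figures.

I ≈ 1.92 mA

Total conductance ΣG = 1/4.39 + 1/33.4 + 1/4.02 = 0.5065 (units of 1/kΩ).
R_G takes the fraction G_k/ΣG = 0.2488/0.5065 = 0.4911, so I = 3.90 × 0.4911 = 1.915 mA.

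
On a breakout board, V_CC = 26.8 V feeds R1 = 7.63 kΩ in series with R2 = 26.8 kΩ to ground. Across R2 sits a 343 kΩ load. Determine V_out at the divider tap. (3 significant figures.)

V_out ≈ 20.5 V

First combine the lower leg with the load: R2 ‖ R_L = 24.86 kΩ.
Then V_out = V_CC · R2'/(R1 + R2') = 26.8 × 24.86/32.49 = 20.51 V.
(Unloaded it would be 20.9 V; the load pulls it down.)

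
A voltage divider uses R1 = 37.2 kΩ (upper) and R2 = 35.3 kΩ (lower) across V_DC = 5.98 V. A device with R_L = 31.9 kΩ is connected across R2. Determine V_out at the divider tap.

V_out ≈ 1.86 V

The load sits in parallel with R2, giving an effective lower resistance R2' = R2·R_L/(R2+R_L) = 16.76 kΩ.
Voltage divider with the loaded lower leg: V_out = 5.98 × 16.76/(37.2 + 16.76) = 5.98 × 0.3106 = 1.857 V.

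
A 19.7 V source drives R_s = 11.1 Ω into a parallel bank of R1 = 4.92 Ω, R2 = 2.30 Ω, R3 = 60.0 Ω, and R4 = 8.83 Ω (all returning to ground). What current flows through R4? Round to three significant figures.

Combine the parallel branches: R_p = (1/4.92 + 1/2.30 + 1/60.0 + 1/8.83)⁻¹ = 1.302 Ω.
V_A by voltage divider: V_A = 19.7 × 1.302/(11.1 + 1.302) = 2.068 V.
I(R4) = V_A / R4 = 2.068/8.83 = 0.2342 A.

I ≈ 0.234 A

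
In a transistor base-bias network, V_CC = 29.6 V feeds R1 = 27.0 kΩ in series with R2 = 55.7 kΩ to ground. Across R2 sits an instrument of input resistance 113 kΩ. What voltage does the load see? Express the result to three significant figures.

V_out ≈ 17.2 V

The load sits in parallel with R2, giving an effective lower resistance R2' = R2·R_L/(R2+R_L) = 37.31 kΩ.
Then V_out = V_CC · R2'/(R1 + R2') = 29.6 × 37.31/64.31 = 17.17 V.
(Unloaded it would be 19.9 V; the load pulls it down.)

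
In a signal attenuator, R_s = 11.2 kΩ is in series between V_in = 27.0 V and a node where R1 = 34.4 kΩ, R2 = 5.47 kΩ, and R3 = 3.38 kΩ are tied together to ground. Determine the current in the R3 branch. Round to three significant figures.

I ≈ 1.19 mA

Equivalent of the parallel group: R_p = 1.969 kΩ.
Node voltage V_A = V_in · R_p/(R_s + R_p) = 27.0 × 0.1496 = 4.038 V.
I(R3) = V_A / R3 = 4.038/3.38 = 1.195 mA.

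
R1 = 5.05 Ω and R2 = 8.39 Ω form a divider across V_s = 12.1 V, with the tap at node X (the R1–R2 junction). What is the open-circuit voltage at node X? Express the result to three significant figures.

V_th ≈ 7.55 V

V_th is the unloaded tap voltage: V_s · R2/(R1+R2) = 12.1 × 0.6243 = 7.553 V.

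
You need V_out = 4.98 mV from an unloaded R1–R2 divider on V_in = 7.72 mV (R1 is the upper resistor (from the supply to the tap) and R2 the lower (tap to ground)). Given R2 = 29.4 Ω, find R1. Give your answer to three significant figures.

Required fraction k = V_out/V_in = 0.6451.
Rearranging, R1 = R2·(1−k)/k = 29.4 × 0.5502 = 16.18 Ω.

R1 ≈ 16.2 Ω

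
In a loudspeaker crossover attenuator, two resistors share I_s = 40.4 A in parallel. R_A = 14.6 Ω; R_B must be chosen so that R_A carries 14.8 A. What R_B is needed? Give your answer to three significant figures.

R_B ≈ 8.44 Ω

The fraction through R_A equals R_B/(R_A+R_B).
With f = 0.3663, R_B = R_A · f/(1−f) = 14.6 × 0.5781 = 8.441 Ω.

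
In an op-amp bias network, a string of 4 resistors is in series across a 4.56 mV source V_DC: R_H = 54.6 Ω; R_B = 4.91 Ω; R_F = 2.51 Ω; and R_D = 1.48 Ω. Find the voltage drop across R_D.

V ≈ 0.106 mV

ΣR = 54.6 + 4.91 + 2.51 + 1.48 = 63.50 Ω.
Voltage divider: V = V_DC · (1.480 / 63.50) = 4.56 × 0.02331 = 0.1063 mV.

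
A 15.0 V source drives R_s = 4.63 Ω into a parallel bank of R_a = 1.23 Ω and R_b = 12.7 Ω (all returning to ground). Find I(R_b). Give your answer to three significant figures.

Parallel bank: R_p = 1/(1/1.23 + 1/12.7) = 1.121 Ω.
Node voltage V_A = V_supply · R_p/(R_s + R_p) = 15.0 × 0.1950 = 2.925 V.
I(R_b) = V_A / R_b = 2.925/12.7 = 0.2303 A.
(Check via current divider: I_total = 2.608 A; share G_k/ΣG = 0.08830 → same result.)

I ≈ 0.230 A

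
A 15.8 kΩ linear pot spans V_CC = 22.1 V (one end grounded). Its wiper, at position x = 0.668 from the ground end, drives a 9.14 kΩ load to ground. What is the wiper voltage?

V_out ≈ 10.7 V

Split the track: R_lower = x·R_p = 10.55 kΩ, R_upper = (1−x)·R_p = 5.246 kΩ.
(x·R_p) ‖ R_L = 4.898 kΩ.
V_out = 22.1 × 4.898/(5.246 + 4.898) = 10.67 V.
(Unloaded: V_out = x·V_CC = 14.8 V.)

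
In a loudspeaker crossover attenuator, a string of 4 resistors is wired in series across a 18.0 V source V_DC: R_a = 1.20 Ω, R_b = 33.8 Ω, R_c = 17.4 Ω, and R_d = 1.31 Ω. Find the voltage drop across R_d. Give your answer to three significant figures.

ΣR = 1.20 + 33.8 + 17.4 + 1.31 = 53.71 Ω.
Voltage divider: V = V_DC · (1.310 / 53.71) = 18.0 × 0.02439 = 0.4390 V.

V ≈ 0.439 V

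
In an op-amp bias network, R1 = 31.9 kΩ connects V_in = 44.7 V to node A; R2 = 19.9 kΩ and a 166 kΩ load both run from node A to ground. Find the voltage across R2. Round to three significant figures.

R2 ‖ R_L = (19.9 × 166)/(19.9 + 166) = 17.77 kΩ.
Now apply the divider: V_out = 44.7 × 0.3578 = 15.99 V.

V_out ≈ 16.0 V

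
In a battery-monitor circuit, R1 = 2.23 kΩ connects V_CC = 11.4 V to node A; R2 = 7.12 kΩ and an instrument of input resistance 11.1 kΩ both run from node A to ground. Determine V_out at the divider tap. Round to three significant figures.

V_out ≈ 7.53 V

R2 ‖ R_L = (7.12 × 11.1)/(7.12 + 11.1) = 4.338 kΩ.
Then V_out = V_CC · R2'/(R1 + R2') = 11.4 × 4.338/6.568 = 7.529 V.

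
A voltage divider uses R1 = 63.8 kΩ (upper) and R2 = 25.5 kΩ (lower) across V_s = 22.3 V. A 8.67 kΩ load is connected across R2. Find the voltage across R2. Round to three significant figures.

First combine the lower leg with the load: R2 ‖ R_L = 6.470 kΩ.
Then V_out = V_s · R2'/(R1 + R2') = 22.3 × 6.470/70.27 = 2.053 V.
(Unloaded it would be 6.37 V; the load pulls it down.)

V_out ≈ 2.05 V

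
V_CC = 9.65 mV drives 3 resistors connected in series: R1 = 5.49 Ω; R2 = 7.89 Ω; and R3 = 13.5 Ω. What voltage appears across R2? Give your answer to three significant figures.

ΣR = 5.49 + 7.89 + 13.5 = 26.88 Ω.
By the voltage-divider rule, V = 9.65 × 7.890/26.88 = 2.833 mV.

V ≈ 2.83 mV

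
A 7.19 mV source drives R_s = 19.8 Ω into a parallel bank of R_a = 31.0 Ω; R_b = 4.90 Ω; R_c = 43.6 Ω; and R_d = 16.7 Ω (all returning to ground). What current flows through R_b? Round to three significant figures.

I ≈ 0.200 mA

Parallel bank: R_p = 1/(1/31.0 + 1/4.90 + 1/43.6 + 1/16.7) = 3.133 Ω.
Node voltage V_A = V_s · R_p/(R_s + R_p) = 7.19 × 0.1366 = 0.9823 mV.
I(R_b) = V_A / R_b = 0.9823/4.90 = 0.2005 mA.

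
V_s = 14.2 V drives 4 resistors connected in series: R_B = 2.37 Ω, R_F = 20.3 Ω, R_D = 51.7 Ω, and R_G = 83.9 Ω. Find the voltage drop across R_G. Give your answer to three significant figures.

Series total: ΣR = 2.37 + 20.3 + 51.7 + 83.9 = 158.3 Ω.
V = V_s · R/ΣR = 14.2 × 0.5301 = 7.528 V.

V ≈ 7.53 V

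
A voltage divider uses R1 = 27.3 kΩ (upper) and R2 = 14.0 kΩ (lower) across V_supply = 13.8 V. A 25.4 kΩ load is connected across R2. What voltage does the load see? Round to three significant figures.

V_out ≈ 3.43 V

The load sits in parallel with R2, giving an effective lower resistance R2' = R2·R_L/(R2+R_L) = 9.025 kΩ.
Voltage divider with the loaded lower leg: V_out = 13.8 × 9.025/(27.3 + 9.025) = 13.8 × 0.2485 = 3.429 V.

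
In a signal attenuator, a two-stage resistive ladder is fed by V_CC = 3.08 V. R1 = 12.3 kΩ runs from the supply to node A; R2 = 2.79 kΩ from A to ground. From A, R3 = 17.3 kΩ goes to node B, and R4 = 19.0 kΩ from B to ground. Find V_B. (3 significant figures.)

Node A sees R2 in parallel with the series input of stage 2, R3 + R4 = 36.30 kΩ.
Effective lower resistance at A: R2 ‖ 36.30 = 2.591 kΩ.
First divider: V_A = V_CC · 2.591/(12.3 + 2.591) = 0.5359 V.
Stage 2 is unloaded, so V_B = V_A · R4/(R3+R4) = 0.5359 × 19.0/36.30 = 0.2805 V.

V_B ≈ 0.280 V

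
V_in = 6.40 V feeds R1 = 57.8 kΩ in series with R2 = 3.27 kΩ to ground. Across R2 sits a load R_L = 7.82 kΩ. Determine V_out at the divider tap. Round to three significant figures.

First combine the lower leg with the load: R2 ‖ R_L = 2.306 kΩ.
Voltage divider with the loaded lower leg: V_out = 6.40 × 2.306/(57.8 + 2.306) = 6.40 × 0.03836 = 0.2455 V.

V_out ≈ 0.246 V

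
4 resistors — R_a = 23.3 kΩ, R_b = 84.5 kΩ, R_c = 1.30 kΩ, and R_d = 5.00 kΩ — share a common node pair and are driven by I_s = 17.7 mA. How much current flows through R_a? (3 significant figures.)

I ≈ 0.742 mA

Conductances: ΣG = 1/23.3 + 1/84.5 + 1/1.30 + 1/5.00 = 1.024 (1/kΩ).
By the current-divider rule, I = I_s · G_k/ΣG = 17.7 × 0.04191 = 0.7419 mA.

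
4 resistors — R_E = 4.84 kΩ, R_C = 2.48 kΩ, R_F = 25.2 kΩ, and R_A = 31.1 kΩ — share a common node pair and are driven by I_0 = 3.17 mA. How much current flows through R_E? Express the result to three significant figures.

I ≈ 0.961 mA

ΣG = 1/4.84 + 1/2.48 + 1/25.2 + 1/31.1 = 0.6817.
R_E takes the fraction G_k/ΣG = 0.2066/0.6817 = 0.3031, so I = 3.17 × 0.3031 = 0.9608 mA.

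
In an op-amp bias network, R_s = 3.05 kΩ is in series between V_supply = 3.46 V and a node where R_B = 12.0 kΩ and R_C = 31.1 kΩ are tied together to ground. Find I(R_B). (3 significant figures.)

Parallel bank: R_p = 1/(1/12.0 + 1/31.1) = 8.659 kΩ.
V_A by voltage divider: V_A = 3.46 × 8.659/(3.05 + 8.659) = 2.559 V.
I(R_B) = V_A / R_B = 2.559/12.0 = 0.2132 mA.

I ≈ 0.213 mA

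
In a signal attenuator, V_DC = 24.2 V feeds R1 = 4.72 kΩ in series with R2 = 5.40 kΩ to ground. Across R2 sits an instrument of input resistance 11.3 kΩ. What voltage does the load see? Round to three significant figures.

The load sits in parallel with R2, giving an effective lower resistance R2' = R2·R_L/(R2+R_L) = 3.654 kΩ.
Voltage divider with the loaded lower leg: V_out = 24.2 × 3.654/(4.72 + 3.654) = 24.2 × 0.4363 = 10.56 V.

V_out ≈ 10.6 V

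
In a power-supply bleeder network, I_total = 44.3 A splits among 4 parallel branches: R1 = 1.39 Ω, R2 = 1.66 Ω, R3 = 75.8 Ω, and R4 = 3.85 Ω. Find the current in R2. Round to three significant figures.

Total conductance ΣG = 1/1.39 + 1/1.66 + 1/75.8 + 1/3.85 = 1.595 (units of 1/Ω).
R2 takes the fraction G_k/ΣG = 0.6024/1.595 = 0.3777, so I = 44.3 × 0.3777 = 16.73 A.

I ≈ 16.7 A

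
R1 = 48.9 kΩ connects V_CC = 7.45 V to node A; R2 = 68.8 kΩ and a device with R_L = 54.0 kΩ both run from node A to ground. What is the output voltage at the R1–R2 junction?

V_out ≈ 2.85 V

The load sits in parallel with R2, giving an effective lower resistance R2' = R2·R_L/(R2+R_L) = 30.25 kΩ.
Then V_out = V_CC · R2'/(R1 + R2') = 7.45 × 30.25/79.15 = 2.848 V.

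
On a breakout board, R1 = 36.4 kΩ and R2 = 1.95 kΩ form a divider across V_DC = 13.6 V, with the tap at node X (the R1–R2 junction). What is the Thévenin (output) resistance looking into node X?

R_th ≈ 1.85 kΩ

Looking into X with the source shorted: R_th = R1·R2/(R1+R2) = 36.40 × 1.95/38.35 = 1.851 kΩ.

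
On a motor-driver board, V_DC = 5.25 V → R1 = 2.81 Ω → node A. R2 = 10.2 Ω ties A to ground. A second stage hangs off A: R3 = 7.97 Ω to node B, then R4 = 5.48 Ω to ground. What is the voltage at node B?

V_B ≈ 1.44 V

Node A sees R2 in parallel with the series input of stage 2, R3 + R4 = 13.45 Ω.
Effective lower resistance at A: R2 ‖ 13.45 = 5.801 Ω.
So V_A = 5.25 × 0.6737 = 3.537 V.
V_B = V_A × 0.4074 = 1.441 V.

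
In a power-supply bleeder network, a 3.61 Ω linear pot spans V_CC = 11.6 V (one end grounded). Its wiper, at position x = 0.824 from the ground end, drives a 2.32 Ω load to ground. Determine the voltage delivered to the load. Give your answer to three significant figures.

The pot divides into 0.6354 Ω above the wiper and 2.975 Ω below.
(x·R_p) ‖ R_L = 1.303 Ω.
V_out = 11.6 × 1.303/(0.6354 + 1.303) = 7.799 V.

V_out ≈ 7.80 V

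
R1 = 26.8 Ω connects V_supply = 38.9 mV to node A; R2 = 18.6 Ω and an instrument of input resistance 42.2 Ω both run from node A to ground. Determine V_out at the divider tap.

V_out ≈ 12.6 mV

The load sits in parallel with R2, giving an effective lower resistance R2' = R2·R_L/(R2+R_L) = 12.91 Ω.
Now apply the divider: V_out = 38.9 × 0.3251 = 12.65 mV.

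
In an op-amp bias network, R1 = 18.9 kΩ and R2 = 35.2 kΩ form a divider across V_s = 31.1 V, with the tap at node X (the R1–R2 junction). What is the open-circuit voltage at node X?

V_th ≈ 20.2 V

With X open, the divider is unloaded: V_th = 31.1 × 35.2/54.10 = 20.24 V.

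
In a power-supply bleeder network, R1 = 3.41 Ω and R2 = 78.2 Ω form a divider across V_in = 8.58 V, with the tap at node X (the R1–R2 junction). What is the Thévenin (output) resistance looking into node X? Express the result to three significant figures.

Looking into X with the source shorted: R_th = R1·R2/(R1+R2) = 3.410 × 78.2/81.61 = 3.268 Ω.

R_th ≈ 3.27 Ω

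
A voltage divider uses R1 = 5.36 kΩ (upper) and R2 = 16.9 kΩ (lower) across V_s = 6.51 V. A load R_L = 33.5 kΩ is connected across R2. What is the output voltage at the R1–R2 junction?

V_out ≈ 4.41 V

R2 ‖ R_L = (16.9 × 33.5)/(16.9 + 33.5) = 11.23 kΩ.
Voltage divider with the loaded lower leg: V_out = 6.51 × 11.23/(5.36 + 11.23) = 6.51 × 0.6770 = 4.407 V.
(Unloaded it would be 4.94 V; the load pulls it down.)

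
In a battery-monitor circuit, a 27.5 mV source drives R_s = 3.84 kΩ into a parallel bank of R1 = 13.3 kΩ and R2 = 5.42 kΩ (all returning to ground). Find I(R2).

I ≈ 2.54 µA

Combine the parallel branches: R_p = (1/13.3 + 1/5.42)⁻¹ = 3.851 kΩ.
Node voltage V_A = V_supply · R_p/(R_s + R_p) = 27.5 × 0.5007 = 13.77 mV.
I(R2) = V_A / R2 = 13.77/5.42 = 2.540 µA.
(Equivalently: I_total = 3.576 µA, then current-divider fraction G_k/ΣG = 0.7105.)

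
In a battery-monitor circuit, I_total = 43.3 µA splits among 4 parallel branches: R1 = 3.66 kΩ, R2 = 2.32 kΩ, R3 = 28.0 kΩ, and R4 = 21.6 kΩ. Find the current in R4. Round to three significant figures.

I ≈ 2.55 µA

ΣG = 1/3.66 + 1/2.32 + 1/28.0 + 1/21.6 = 0.7863.
R4 takes the fraction G_k/ΣG = 0.04630/0.7863 = 0.05888, so I = 43.3 × 0.05888 = 2.550 µA.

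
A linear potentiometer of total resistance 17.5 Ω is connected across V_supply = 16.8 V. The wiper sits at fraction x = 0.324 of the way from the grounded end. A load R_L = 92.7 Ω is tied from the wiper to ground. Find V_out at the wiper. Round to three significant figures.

V_out ≈ 5.23 V

The pot divides into 11.83 Ω above the wiper and 5.670 Ω below.
(x·R_p) ‖ R_L = 5.343 Ω.
Then V_out = V_supply · 5.343/(11.83 + 5.343) = 5.227 V.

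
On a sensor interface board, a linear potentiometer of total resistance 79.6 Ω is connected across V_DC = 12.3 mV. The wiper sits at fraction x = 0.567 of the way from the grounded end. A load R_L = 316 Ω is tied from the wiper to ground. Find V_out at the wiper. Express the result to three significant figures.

V_out ≈ 6.57 mV

Split the track: R_lower = x·R_p = 45.13 Ω, R_upper = (1−x)·R_p = 34.47 Ω.
R_L loads the lower segment: effective lower R = 39.49 Ω.
V_out = 12.3 × 39.49/(34.47 + 39.49) = 6.568 mV.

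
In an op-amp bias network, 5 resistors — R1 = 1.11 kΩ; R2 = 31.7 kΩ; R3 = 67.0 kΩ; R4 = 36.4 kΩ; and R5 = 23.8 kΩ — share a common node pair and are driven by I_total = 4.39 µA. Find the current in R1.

I ≈ 3.89 µA

Total conductance ΣG = 1/1.11 + 1/31.7 + 1/67.0 + 1/36.4 + 1/23.8 = 1.017 (units of 1/kΩ).
By the current-divider rule, I = I_total · G_k/ΣG = 4.39 × 0.8860 = 3.889 µA.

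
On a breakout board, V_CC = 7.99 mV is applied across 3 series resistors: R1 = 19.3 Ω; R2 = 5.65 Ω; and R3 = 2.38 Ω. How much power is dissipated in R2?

Series current I = V_CC/ΣR = 7.99/27.33 = 0.2924 mA.
V(R2) = I·R = 1.652 mV; P = V·I = 1.652 × 0.2924 = 0.4829 µW.

P ≈ 0.483 µW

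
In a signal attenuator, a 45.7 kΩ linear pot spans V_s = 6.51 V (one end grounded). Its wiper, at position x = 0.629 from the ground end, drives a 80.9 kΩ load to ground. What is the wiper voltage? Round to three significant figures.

The pot divides into 16.95 kΩ above the wiper and 28.75 kΩ below.
Lower segment in parallel with the load: 28.75 ‖ 80.9 = 21.21 kΩ.
V_out = 6.51 × 21.21/(16.95 + 21.21) = 3.618 V.

V_out ≈ 3.62 V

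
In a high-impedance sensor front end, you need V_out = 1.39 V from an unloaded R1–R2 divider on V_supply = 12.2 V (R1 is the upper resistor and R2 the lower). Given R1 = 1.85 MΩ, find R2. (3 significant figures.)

R2 ≈ 0.238 MΩ

The divider ratio is R2/(R1+R2) = 1.39/12.2 = 0.1139.
R2 = R1 · 0.1139/(1 − 0.1139) = 0.2379 MΩ.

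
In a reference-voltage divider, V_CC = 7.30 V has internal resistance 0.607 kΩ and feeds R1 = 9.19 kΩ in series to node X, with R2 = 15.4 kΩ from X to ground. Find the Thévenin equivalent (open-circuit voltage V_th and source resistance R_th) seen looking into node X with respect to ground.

R1' = 0.607 + 9.19 = 9.797 kΩ (source resistance + R1).
V_th is the unloaded tap voltage: V_CC · R2/(R1'+R2) = 7.30 × 0.6112 = 4.462 V.
Looking into X with the source shorted: R_th = R1'·R2/(R1'+R2) = 9.797 × 15.4/25.20 = 5.988 kΩ.

V_th ≈ 4.46 V, R_th ≈ 5.99 kΩ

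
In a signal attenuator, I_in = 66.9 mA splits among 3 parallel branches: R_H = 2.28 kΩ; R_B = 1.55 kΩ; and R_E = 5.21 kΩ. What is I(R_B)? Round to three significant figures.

Total conductance ΣG = 1/2.28 + 1/1.55 + 1/5.21 = 1.276 (units of 1/kΩ).
By the current-divider rule, I = I_in · G_k/ΣG = 66.9 × 0.5057 = 33.83 mA.

I ≈ 33.8 mA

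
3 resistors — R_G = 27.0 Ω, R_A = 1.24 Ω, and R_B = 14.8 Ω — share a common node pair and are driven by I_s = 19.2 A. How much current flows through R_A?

Total conductance ΣG = 1/27.0 + 1/1.24 + 1/14.8 = 0.9111 (units of 1/Ω).
By the current-divider rule, I = I_s · G_k/ΣG = 19.2 × 0.8852 = 17.00 A.

I ≈ 17.0 A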